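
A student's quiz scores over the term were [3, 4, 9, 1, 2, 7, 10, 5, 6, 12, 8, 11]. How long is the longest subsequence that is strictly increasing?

Let dp[i] be the length of the longest such subsequence ending at index i:
i:      1  2  3  4  5  6  7  8  9 10 11 12
a[i]:   3  4  9  1  2  7 10  5  6 12  8 11
dp:     1  2  3  1  2  3  4  3  4  5  5  6
Maximum dp value is 6.

6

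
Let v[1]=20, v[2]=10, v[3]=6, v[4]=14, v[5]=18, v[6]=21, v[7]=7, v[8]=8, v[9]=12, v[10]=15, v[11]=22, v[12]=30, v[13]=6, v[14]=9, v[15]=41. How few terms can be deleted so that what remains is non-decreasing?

Fewest deletions = n − (longest non-decreasing subsequence).
Patience tails:
20 → extends → [20]
10 → replaces 20 → [10]
6 → replaces 10 → [6]
14 → extends → [6, 14]
18 → extends → [6, 14, 18]
21 → extends → [6, 14, 18, 21]
7 → replaces 14 → [6, 7, 18, 21]
8 → replaces 18 → [6, 7, 8, 21]
12 → replaces 21 → [6, 7, 8, 12]
15 → extends → [6, 7, 8, 12, 15]
22 → extends → [6, 7, 8, 12, 15, 22]
30 → extends → [6, 7, 8, 12, 15, 22, 30]
6 → replaces 7 → [6, 6, 8, 12, 15, 22, 30]
9 → replaces 12 → [6, 6, 8, 9, 15, 22, 30]
41 → extends → [6, 6, 8, 9, 15, 22, 30, 41]
Longest non-decreasing subsequence has length 8, so deletions = 15 − 8 = 7.

7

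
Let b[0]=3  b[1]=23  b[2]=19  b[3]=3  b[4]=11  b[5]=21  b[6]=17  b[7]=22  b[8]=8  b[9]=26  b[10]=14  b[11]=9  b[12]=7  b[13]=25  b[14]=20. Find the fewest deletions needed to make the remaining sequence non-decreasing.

9

Fewest deletions = n − (longest non-decreasing subsequence).
i:      0  1  2  3  4  5  6  7  8  9 10 11 12 13 14
b[i]:   3 23 19  3 11 21 17 22  8 26 14  9  7 25 20
dp:     1  2  2  2  3  4  4  5  3  6  4  4  3  6  5
max dp = 6, so deletions = 15 − 6 = 9.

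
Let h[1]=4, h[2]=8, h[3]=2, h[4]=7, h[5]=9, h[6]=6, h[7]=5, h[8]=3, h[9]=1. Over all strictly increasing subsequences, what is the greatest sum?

21

Let S[i] be the best sum of a strictly increasing subsequence ending at i:
i:      1  2  3  4  5  6  7  8  9
h[i]:   4  8  2  7  9  6  5  3  1
S:      4 12  2 11 21 10  9  5  1
Maximum is 21 (e.g. 4 + 8 + 9).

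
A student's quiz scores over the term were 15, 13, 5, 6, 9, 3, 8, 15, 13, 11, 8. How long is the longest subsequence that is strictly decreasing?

4

Let dp[i] be the longest strictly decreasing subsequence ending at i:
i:      1  2  3  4  5  6  7  8  9 10 11
a[i]:  15 13  5  6  9  3  8 15 13 11  8
dp:     1  2  3  3  3  4  4  1  2  3  4
Maximum is 4.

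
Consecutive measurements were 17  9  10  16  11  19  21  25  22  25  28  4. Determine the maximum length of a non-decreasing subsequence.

8

Let dp[i] be the length of the longest such subsequence ending at index i:
i:      1  2  3  4  5  6  7  8  9 10 11 12
a[i]:  17  9 10 16 11 19 21 25 22 25 28  4
dp:     1  1  2  3  3  4  5  6  6  7  8  1
Maximum dp value is 8.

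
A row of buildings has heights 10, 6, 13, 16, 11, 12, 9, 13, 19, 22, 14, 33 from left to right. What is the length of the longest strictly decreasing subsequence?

3

Negate each value so 'decreasing' becomes 'increasing', then run patience tails on the negated sequence:
-10 → extends → [-10]
-6 → extends → [-10, -6]
-13 → replaces -10 → [-13, -6]
-16 → replaces -13 → [-16, -6]
-11 → replaces -6 → [-16, -11]
-12 → replaces -11 → [-16, -12]
-9 → extends → [-16, -12, -9]
-13 → replaces -12 → [-16, -13, -9]
-19 → replaces -16 → [-19, -13, -9]
-22 → replaces -19 → [-22, -13, -9]
-14 → replaces -13 → [-22, -14, -9]
-33 → replaces -22 → [-33, -14, -9]
Three tails, so the longest strictly decreasing subsequence of the original has length 3.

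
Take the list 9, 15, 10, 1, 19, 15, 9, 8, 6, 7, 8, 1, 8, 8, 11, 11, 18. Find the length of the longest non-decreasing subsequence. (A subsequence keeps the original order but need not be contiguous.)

Track the smallest tail for each achievable length (allowing ties):
9 → extends → [9]
15 → extends → [9, 15]
10 → replaces 15 → [9, 10]
1 → replaces 9 → [1, 10]
19 → extends → [1, 10, 19]
15 → replaces 19 → [1, 10, 15]
9 → replaces 10 → [1, 9, 15]
8 → replaces 9 → [1, 8, 15]
6 → replaces 8 → [1, 6, 15]
7 → replaces 15 → [1, 6, 7]
8 → extends → [1, 6, 7, 8]
1 → replaces 6 → [1, 1, 7, 8]
8 → extends → [1, 1, 7, 8, 8]
8 → extends → [1, 1, 7, 8, 8, 8]
11 → extends → [1, 1, 7, 8, 8, 8, 11]
11 → extends → [1, 1, 7, 8, 8, 8, 11, 11]
18 → extends → [1, 1, 7, 8, 8, 8, 11, 11, 18]
Nine tails, so the longest non-decreasing subsequence has length 9 (e.g. 1, 6, 7, 8, 8, 8, 11, 11, 18).

9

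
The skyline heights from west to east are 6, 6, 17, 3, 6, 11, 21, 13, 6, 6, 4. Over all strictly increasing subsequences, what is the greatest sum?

44

Let S[i] be the best sum of a strictly increasing subsequence ending at i:
i:      1  2  3  4  5  6  7  8  9 10 11
a[i]:   6  6 17  3  6 11 21 13  6  6  4
S:      6  6 23  3  9 20 44 33  9  9  7
Maximum is 44 (e.g. 6 + 17 + 21).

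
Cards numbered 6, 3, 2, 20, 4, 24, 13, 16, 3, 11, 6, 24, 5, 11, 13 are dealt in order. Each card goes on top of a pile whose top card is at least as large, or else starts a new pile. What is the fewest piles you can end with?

5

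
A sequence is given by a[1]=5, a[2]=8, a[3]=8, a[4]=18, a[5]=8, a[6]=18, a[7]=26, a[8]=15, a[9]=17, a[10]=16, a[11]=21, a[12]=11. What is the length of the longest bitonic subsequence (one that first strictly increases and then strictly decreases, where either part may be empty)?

inc[i] = longest strictly increasing subsequence ending at i; dec[i] = longest strictly decreasing subsequence starting at i:
i:      1  2  3  4  5  6  7  8  9 10 11 12
a[i]:   5  8  8 18  8 18 26 15 17 16 21 11
inc:    1  2  2  3  2  3  4  3  4  4  5  3
dec:    1  1  1  4  1  4  4  2  3  2  2  1
Best peak at i=7 (value 26): inc=4, dec=4, length 4+4−1 = 7.

7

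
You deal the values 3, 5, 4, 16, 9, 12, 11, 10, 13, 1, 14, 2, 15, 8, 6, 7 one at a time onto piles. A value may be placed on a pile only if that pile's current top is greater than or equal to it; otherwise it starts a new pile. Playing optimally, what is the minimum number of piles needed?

7

Place each on the leftmost legal pile:
3 → new pile 1 (tops now [3])
5 → new pile 2 (tops now [3, 5])
4 → pile 2 (tops now [3, 4])
16 → new pile 3 (tops now [3, 4, 16])
9 → pile 3 (tops now [3, 4, 9])
12 → new pile 4 (tops now [3, 4, 9, 12])
11 → pile 4 (tops now [3, 4, 9, 11])
10 → pile 4 (tops now [3, 4, 9, 10])
13 → new pile 5 (tops now [3, 4, 9, 10, 13])
1 → pile 1 (tops now [1, 4, 9, 10, 13])
14 → new pile 6 (tops now [1, 4, 9, 10, 13, 14])
2 → pile 2 (tops now [1, 2, 9, 10, 13, 14])
15 → new pile 7 (tops now [1, 2, 9, 10, 13, 14, 15])
8 → pile 3 (tops now [1, 2, 8, 10, 13, 14, 15])
6 → pile 3 (tops now [1, 2, 6, 10, 13, 14, 15])
7 → pile 4 (tops now [1, 2, 6, 7, 13, 14, 15])
Seven piles.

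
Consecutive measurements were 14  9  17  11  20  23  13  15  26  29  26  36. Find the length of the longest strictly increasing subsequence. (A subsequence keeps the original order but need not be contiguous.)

Track the smallest tail for each achievable length (strict):
14 → extends → [14]
9 → replaces 14 → [9]
17 → extends → [9, 17]
11 → replaces 17 → [9, 11]
20 → extends → [9, 11, 20]
23 → extends → [9, 11, 20, 23]
13 → replaces 20 → [9, 11, 13, 23]
15 → replaces 23 → [9, 11, 13, 15]
26 → extends → [9, 11, 13, 15, 26]
29 → extends → [9, 11, 13, 15, 26, 29]
26 → already a tail → [9, 11, 13, 15, 26, 29]
36 → extends → [9, 11, 13, 15, 26, 29, 36]
Seven tails, so the longest strictly increasing subsequence has length 7 (e.g. 14, 17, 20, 23, 26, 29, 36).

7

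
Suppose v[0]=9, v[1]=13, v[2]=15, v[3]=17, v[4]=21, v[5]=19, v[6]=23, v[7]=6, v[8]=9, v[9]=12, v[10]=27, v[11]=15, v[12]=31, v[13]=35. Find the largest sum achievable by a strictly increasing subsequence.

Let S[i] be the best sum of a strictly increasing subsequence ending at i:
i:       0   1   2   3   4   5   6   7   8   9  10  11  12  13
v[i]:    9  13  15  17  21  19  23   6   9  12  27  15  31  35
S:       9  22  37  54  75  73  98   6  15  27 125  42 156 191
Maximum is 191 (e.g. 9 + 13 + 15 + 17 + 21 + 23 + 27 + 31 + 35).

191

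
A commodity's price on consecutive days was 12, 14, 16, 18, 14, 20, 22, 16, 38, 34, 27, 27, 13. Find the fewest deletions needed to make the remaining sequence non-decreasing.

5

Fewest deletions = n − (longest non-decreasing subsequence).
Patience tails:
12 → extends → [12]
14 → extends → [12, 14]
16 → extends → [12, 14, 16]
18 → extends → [12, 14, 16, 18]
14 → replaces 16 → [12, 14, 14, 18]
20 → extends → [12, 14, 14, 18, 20]
22 → extends → [12, 14, 14, 18, 20, 22]
16 → replaces 18 → [12, 14, 14, 16, 20, 22]
38 → extends → [12, 14, 14, 16, 20, 22, 38]
34 → replaces 38 → [12, 14, 14, 16, 20, 22, 34]
27 → replaces 34 → [12, 14, 14, 16, 20, 22, 27]
27 → extends → [12, 14, 14, 16, 20, 22, 27, 27]
13 → replaces 14 → [12, 13, 14, 16, 20, 22, 27, 27]
Longest non-decreasing subsequence has length 8, so deletions = 13 − 8 = 5.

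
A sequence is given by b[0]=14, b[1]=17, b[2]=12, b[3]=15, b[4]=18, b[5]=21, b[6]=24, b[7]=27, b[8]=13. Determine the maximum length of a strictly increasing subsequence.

6

Track the smallest tail for each achievable length (strict):
14 → extends → [14]
17 → extends → [14, 17]
12 → replaces 14 → [12, 17]
15 → replaces 17 → [12, 15]
18 → extends → [12, 15, 18]
21 → extends → [12, 15, 18, 21]
24 → extends → [12, 15, 18, 21, 24]
27 → extends → [12, 15, 18, 21, 24, 27]
13 → replaces 15 → [12, 13, 18, 21, 24, 27]
Six tails, so the longest strictly increasing subsequence has length 6 (e.g. 14, 17, 18, 21, 24, 27).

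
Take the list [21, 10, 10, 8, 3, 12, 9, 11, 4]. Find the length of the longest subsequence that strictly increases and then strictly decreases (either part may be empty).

4

inc[i] = longest strictly increasing subsequence ending at i; dec[i] = longest strictly decreasing subsequence starting at i:
i:      1  2  3  4  5  6  7  8  9
a[i]:  21 10 10  8  3 12  9 11  4
inc:    1  1  1  1  1  2  2  3  2
dec:    4  3  3  2  1  3  2  2  1
Best peak at i=1 (value 21): inc=1, dec=4, length 1+4−1 = 4.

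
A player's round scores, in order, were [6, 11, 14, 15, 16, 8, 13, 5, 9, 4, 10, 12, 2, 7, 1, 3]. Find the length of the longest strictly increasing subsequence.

Let dp[i] be the length of the longest such subsequence ending at index i:
i:      1  2  3  4  5  6  7  8  9 10 11 12 13 14 15 16
a[i]:   6 11 14 15 16  8 13  5  9  4 10 12  2  7  1  3
dp:     1  2  3  4  5  2  3  1  3  1  4  5  1  2  1  2
Maximum dp value is 5.

5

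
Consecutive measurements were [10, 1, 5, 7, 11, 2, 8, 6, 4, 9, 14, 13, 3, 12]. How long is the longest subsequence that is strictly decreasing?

5

Let dp[i] be the longest strictly decreasing subsequence ending at i:
i:      1  2  3  4  5  6  7  8  9 10 11 12 13 14
a[i]:  10  1  5  7 11  2  8  6  4  9 14 13  3 12
dp:     1  2  2  2  1  3  2  3  4  2  1  2  5  3
Maximum is 5.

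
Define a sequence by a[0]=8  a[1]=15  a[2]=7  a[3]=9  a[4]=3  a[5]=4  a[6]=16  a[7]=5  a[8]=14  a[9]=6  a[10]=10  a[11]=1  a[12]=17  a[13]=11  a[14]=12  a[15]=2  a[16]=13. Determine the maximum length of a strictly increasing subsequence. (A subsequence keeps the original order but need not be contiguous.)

Track the smallest tail for each achievable length (strict):
8 → extends → [8]
15 → extends → [8, 15]
7 → replaces 8 → [7, 15]
9 → replaces 15 → [7, 9]
3 → replaces 7 → [3, 9]
4 → replaces 9 → [3, 4]
16 → extends → [3, 4, 16]
5 → replaces 16 → [3, 4, 5]
14 → extends → [3, 4, 5, 14]
6 → replaces 14 → [3, 4, 5, 6]
10 → extends → [3, 4, 5, 6, 10]
1 → replaces 3 → [1, 4, 5, 6, 10]
17 → extends → [1, 4, 5, 6, 10, 17]
11 → replaces 17 → [1, 4, 5, 6, 10, 11]
12 → extends → [1, 4, 5, 6, 10, 11, 12]
2 → replaces 4 → [1, 2, 5, 6, 10, 11, 12]
13 → extends → [1, 2, 5, 6, 10, 11, 12, 13]
Eight tails, so the longest strictly increasing subsequence has length 8 (e.g. 3, 4, 5, 6, 10, 11, 12, 13).

8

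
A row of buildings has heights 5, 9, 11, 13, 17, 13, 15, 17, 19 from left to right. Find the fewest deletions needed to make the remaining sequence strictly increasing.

2

Fewest deletions = n − (longest strictly increasing subsequence).
i:      1  2  3  4  5  6  7  8  9
a[i]:   5  9 11 13 17 13 15 17 19
dp:     1  2  3  4  5  4  5  6  7
max dp = 7, so deletions = 9 − 7 = 2.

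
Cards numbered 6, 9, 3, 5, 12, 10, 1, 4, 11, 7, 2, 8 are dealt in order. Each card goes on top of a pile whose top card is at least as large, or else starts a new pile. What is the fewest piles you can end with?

4

The minimum number of non-increasing subsequences covering a sequence equals the length of its longest strictly increasing subsequence.
LIS length is 4 (e.g. 6, 9, 10, 11), so 4 piles are needed.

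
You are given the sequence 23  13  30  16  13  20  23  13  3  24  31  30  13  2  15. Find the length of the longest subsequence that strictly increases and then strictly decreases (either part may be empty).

9

inc[i] = longest strictly increasing subsequence ending at i; dec[i] = longest strictly decreasing subsequence starting at i:
i:      1  2  3  4  5  6  7  8  9 10 11 12 13 14 15
a[i]:  23 13 30 16 13 20 23 13  3 24 31 30 13  2 15
inc:    1  1  2  2  1  3  4  1  1  5  6  6  2  1  3
dec:    5  3  5  4  3  4  4  3  2  3  4  3  2  1  1
Best peak at i=11 (value 31): inc=6, dec=4, length 6+4−1 = 9.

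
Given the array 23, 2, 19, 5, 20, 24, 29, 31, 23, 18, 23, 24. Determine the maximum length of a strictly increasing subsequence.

Let dp[i] be the length of the longest such subsequence ending at index i:
i:      1  2  3  4  5  6  7  8  9 10 11 12
a[i]:  23  2 19  5 20 24 29 31 23 18 23 24
dp:     1  1  2  2  3  4  5  6  4  3  4  5
Maximum dp value is 6.

6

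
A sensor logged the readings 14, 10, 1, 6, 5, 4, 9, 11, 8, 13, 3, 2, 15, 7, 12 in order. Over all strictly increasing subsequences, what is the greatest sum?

Let S[i] be the best sum of a strictly increasing subsequence ending at i:
i:      1  2  3  4  5  6  7  8  9 10 11 12 13 14 15
a[i]:  14 10  1  6  5  4  9 11  8 13  3  2 15  7 12
S:     14 10  1  7  6  5 16 27 15 40  4  3 55 14 39
Maximum is 55 (e.g. 1 + 6 + 9 + 11 + 13 + 15).

55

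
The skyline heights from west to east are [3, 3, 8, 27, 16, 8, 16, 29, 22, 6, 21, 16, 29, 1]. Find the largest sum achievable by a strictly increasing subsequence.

78

Let S[i] be the best sum of a strictly increasing subsequence ending at i:
i:      1  2  3  4  5  6  7  8  9 10 11 12 13 14
a[i]:   3  3  8 27 16  8 16 29 22  6 21 16 29  1
S:      3  3 11 38 27 11 27 67 49  9 48 27 78  1
Maximum is 78 (e.g. 3 + 8 + 16 + 22 + 29).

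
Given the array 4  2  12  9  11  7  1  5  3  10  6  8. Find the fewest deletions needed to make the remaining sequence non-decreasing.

8

Fewest deletions = n − (longest non-decreasing subsequence).
i:      1  2  3  4  5  6  7  8  9 10 11 12
a[i]:   4  2 12  9 11  7  1  5  3 10  6  8
dp:     1  1  2  2  3  2  1  2  2  3  3  4
max dp = 4, so deletions = 12 − 4 = 8.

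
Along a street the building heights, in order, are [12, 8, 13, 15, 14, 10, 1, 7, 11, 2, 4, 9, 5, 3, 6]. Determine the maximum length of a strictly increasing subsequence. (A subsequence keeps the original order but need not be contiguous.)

5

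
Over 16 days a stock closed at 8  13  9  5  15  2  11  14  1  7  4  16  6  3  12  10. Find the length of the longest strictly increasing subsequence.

5

Track the smallest tail for each achievable length (strict):
8 → extends → [8]
13 → extends → [8, 13]
9 → replaces 13 → [8, 9]
5 → replaces 8 → [5, 9]
15 → extends → [5, 9, 15]
2 → replaces 5 → [2, 9, 15]
11 → replaces 15 → [2, 9, 11]
14 → extends → [2, 9, 11, 14]
1 → replaces 2 → [1, 9, 11, 14]
7 → replaces 9 → [1, 7, 11, 14]
4 → replaces 7 → [1, 4, 11, 14]
16 → extends → [1, 4, 11, 14, 16]
6 → replaces 11 → [1, 4, 6, 14, 16]
3 → replaces 4 → [1, 3, 6, 14, 16]
12 → replaces 14 → [1, 3, 6, 12, 16]
10 → replaces 12 → [1, 3, 6, 10, 16]
Five tails, so the longest strictly increasing subsequence has length 5 (e.g. 8, 9, 11, 14, 16).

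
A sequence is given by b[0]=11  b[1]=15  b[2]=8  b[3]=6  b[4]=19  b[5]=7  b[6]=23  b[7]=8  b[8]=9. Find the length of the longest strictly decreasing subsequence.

3

Negate each value so 'decreasing' becomes 'increasing', then run patience tails on the negated sequence:
-11 → extends → [-11]
-15 → replaces -11 → [-15]
-8 → extends → [-15, -8]
-6 → extends → [-15, -8, -6]
-19 → replaces -15 → [-19, -8, -6]
-7 → replaces -6 → [-19, -8, -7]
-23 → replaces -19 → [-23, -8, -7]
-8 → already a tail → [-23, -8, -7]
-9 → replaces -8 → [-23, -9, -7]
Three tails, so the longest strictly decreasing subsequence of the original has length 3.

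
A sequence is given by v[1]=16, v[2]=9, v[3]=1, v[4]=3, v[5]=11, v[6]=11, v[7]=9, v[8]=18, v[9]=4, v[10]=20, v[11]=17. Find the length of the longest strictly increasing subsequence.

5

Let dp[i] be the length of the longest such subsequence ending at index i:
i:      1  2  3  4  5  6  7  8  9 10 11
v[i]:  16  9  1  3 11 11  9 18  4 20 17
dp:     1  1  1  2  3  3  3  4  3  5  4
Maximum dp value is 5.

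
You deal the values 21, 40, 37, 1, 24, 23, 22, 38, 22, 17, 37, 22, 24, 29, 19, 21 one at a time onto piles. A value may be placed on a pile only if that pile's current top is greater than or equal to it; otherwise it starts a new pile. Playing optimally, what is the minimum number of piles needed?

5

Place each on the leftmost legal pile:
21 → new pile 1 (tops now [21])
40 → new pile 2 (tops now [21, 40])
37 → pile 2 (tops now [21, 37])
1 → pile 1 (tops now [1, 37])
24 → pile 2 (tops now [1, 24])
23 → pile 2 (tops now [1, 23])
22 → pile 2 (tops now [1, 22])
38 → new pile 3 (tops now [1, 22, 38])
22 → pile 2 (tops now [1, 22, 38])
17 → pile 2 (tops now [1, 17, 38])
37 → pile 3 (tops now [1, 17, 37])
22 → pile 3 (tops now [1, 17, 22])
24 → new pile 4 (tops now [1, 17, 22, 24])
29 → new pile 5 (tops now [1, 17, 22, 24, 29])
19 → pile 3 (tops now [1, 17, 19, 24, 29])
21 → pile 4 (tops now [1, 17, 19, 21, 29])
Five piles.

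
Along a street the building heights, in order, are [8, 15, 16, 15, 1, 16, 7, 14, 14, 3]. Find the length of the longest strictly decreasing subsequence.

Let dp[i] be the longest strictly decreasing subsequence ending at i:
i:      1  2  3  4  5  6  7  8  9 10
a[i]:   8 15 16 15  1 16  7 14 14  3
dp:     1  1  1  2  3  1  3  3  3  4
Maximum is 4.

4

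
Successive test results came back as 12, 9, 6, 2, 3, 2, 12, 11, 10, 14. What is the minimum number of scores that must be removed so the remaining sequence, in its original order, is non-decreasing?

6

Fewest deletions = n − (longest non-decreasing subsequence).
i:      1  2  3  4  5  6  7  8  9 10
a[i]:  12  9  6  2  3  2 12 11 10 14
dp:     1  1  1  1  2  2  3  3  3  4
max dp = 4, so deletions = 10 − 4 = 6.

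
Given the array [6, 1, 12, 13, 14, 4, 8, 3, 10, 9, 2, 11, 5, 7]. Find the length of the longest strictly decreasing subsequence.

Negate each value so 'decreasing' becomes 'increasing', then run patience tails on the negated sequence:
-6 → extends → [-6]
-1 → extends → [-6, -1]
-12 → replaces -6 → [-12, -1]
-13 → replaces -12 → [-13, -1]
-14 → replaces -13 → [-14, -1]
-4 → replaces -1 → [-14, -4]
-8 → replaces -4 → [-14, -8]
-3 → extends → [-14, -8, -3]
-10 → replaces -8 → [-14, -10, -3]
-9 → replaces -3 → [-14, -10, -9]
-2 → extends → [-14, -10, -9, -2]
-11 → replaces -10 → [-14, -11, -9, -2]
-5 → replaces -2 → [-14, -11, -9, -5]
-7 → replaces -5 → [-14, -11, -9, -7]
Four tails, so the longest strictly decreasing subsequence of the original has length 4.

4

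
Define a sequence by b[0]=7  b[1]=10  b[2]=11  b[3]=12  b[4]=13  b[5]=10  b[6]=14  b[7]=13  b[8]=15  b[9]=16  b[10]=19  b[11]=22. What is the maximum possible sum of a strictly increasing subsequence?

Let S[i] be the best sum of a strictly increasing subsequence ending at i:
i:       0   1   2   3   4   5   6   7   8   9  10  11
b[i]:    7  10  11  12  13  10  14  13  15  16  19  22
S:       7  17  28  40  53  17  67  53  82  98 117 139
Maximum is 139 (e.g. 7 + 10 + 11 + 12 + 13 + 14 + 15 + 16 + 19 + 22).

139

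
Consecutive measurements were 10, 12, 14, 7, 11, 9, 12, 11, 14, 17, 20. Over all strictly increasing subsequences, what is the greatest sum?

84

Let S[i] be the best sum of a strictly increasing subsequence ending at i:
i:      1  2  3  4  5  6  7  8  9 10 11
a[i]:  10 12 14  7 11  9 12 11 14 17 20
S:     10 22 36  7 21 16 33 27 47 64 84
Maximum is 84 (e.g. 10 + 11 + 12 + 14 + 17 + 20).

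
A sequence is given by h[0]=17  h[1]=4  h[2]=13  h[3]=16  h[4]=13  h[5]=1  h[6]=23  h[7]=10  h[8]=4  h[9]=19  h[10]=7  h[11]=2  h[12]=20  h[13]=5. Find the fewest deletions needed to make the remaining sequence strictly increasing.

9

Fewest deletions = n − (longest strictly increasing subsequence).
Patience tails:
17 → extends → [17]
4 → replaces 17 → [4]
13 → extends → [4, 13]
16 → extends → [4, 13, 16]
13 → already a tail → [4, 13, 16]
1 → replaces 4 → [1, 13, 16]
23 → extends → [1, 13, 16, 23]
10 → replaces 13 → [1, 10, 16, 23]
4 → replaces 10 → [1, 4, 16, 23]
19 → replaces 23 → [1, 4, 16, 19]
7 → replaces 16 → [1, 4, 7, 19]
2 → replaces 4 → [1, 2, 7, 19]
20 → extends → [1, 2, 7, 19, 20]
5 → replaces 7 → [1, 2, 5, 19, 20]
Longest strictly increasing subsequence has length 5, so deletions = 14 − 5 = 9.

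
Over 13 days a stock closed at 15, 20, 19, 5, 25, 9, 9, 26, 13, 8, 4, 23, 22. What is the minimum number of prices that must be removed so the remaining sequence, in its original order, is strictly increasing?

9

Fewest deletions = n − (longest strictly increasing subsequence).
Patience tails:
15 → extends → [15]
20 → extends → [15, 20]
19 → replaces 20 → [15, 19]
5 → replaces 15 → [5, 19]
25 → extends → [5, 19, 25]
9 → replaces 19 → [5, 9, 25]
9 → already a tail → [5, 9, 25]
26 → extends → [5, 9, 25, 26]
13 → replaces 25 → [5, 9, 13, 26]
8 → replaces 9 → [5, 8, 13, 26]
4 → replaces 5 → [4, 8, 13, 26]
23 → replaces 26 → [4, 8, 13, 23]
22 → replaces 23 → [4, 8, 13, 22]
Longest strictly increasing subsequence has length 4, so deletions = 13 − 4 = 9.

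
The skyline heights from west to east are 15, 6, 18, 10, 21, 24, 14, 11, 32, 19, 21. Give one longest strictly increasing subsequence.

15, 18, 21, 24, 32

Patience tails give the LIS length; then backtrack through the dp parents:
15 → extends → [15]
6 → replaces 15 → [6]
18 → extends → [6, 18]
10 → replaces 18 → [6, 10]
21 → extends → [6, 10, 21]
24 → extends → [6, 10, 21, 24]
14 → replaces 21 → [6, 10, 14, 24]
11 → replaces 14 → [6, 10, 11, 24]
32 → extends → [6, 10, 11, 24, 32]
19 → replaces 24 → [6, 10, 11, 19, 32]
21 → replaces 32 → [6, 10, 11, 19, 21]
Length 5; one witness is 15, 18, 21, 24, 32.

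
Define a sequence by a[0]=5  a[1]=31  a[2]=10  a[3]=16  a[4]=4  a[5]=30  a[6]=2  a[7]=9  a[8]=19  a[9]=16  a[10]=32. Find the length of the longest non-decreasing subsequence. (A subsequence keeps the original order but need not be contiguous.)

Track the smallest tail for each achievable length (allowing ties):
5 → extends → [5]
31 → extends → [5, 31]
10 → replaces 31 → [5, 10]
16 → extends → [5, 10, 16]
4 → replaces 5 → [4, 10, 16]
30 → extends → [4, 10, 16, 30]
2 → replaces 4 → [2, 10, 16, 30]
9 → replaces 10 → [2, 9, 16, 30]
19 → replaces 30 → [2, 9, 16, 19]
16 → replaces 19 → [2, 9, 16, 16]
32 → extends → [2, 9, 16, 16, 32]
Five tails, so the longest non-decreasing subsequence has length 5 (e.g. 5, 10, 16, 30, 32).

5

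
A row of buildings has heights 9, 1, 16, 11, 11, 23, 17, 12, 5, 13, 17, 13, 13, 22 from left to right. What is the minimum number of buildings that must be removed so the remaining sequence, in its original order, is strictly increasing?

Fewest deletions = n − (longest strictly increasing subsequence).
Patience tails:
9 → extends → [9]
1 → replaces 9 → [1]
16 → extends → [1, 16]
11 → replaces 16 → [1, 11]
11 → already a tail → [1, 11]
23 → extends → [1, 11, 23]
17 → replaces 23 → [1, 11, 17]
12 → replaces 17 → [1, 11, 12]
5 → replaces 11 → [1, 5, 12]
13 → extends → [1, 5, 12, 13]
17 → extends → [1, 5, 12, 13, 17]
13 → already a tail → [1, 5, 12, 13, 17]
13 → already a tail → [1, 5, 12, 13, 17]
22 → extends → [1, 5, 12, 13, 17, 22]
Longest strictly increasing subsequence has length 6, so deletions = 14 − 6 = 8.

8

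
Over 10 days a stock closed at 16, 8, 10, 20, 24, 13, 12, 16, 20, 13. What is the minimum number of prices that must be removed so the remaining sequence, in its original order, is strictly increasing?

Fewest deletions = n − (longest strictly increasing subsequence).
i:      1  2  3  4  5  6  7  8  9 10
a[i]:  16  8 10 20 24 13 12 16 20 13
dp:     1  1  2  3  4  3  3  4  5  4
max dp = 5, so deletions = 10 − 5 = 5.

5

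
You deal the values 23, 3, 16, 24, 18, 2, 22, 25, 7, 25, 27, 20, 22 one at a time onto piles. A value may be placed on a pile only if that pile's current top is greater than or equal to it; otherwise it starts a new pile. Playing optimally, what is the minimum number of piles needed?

6

The minimum number of non-increasing subsequences covering a sequence equals the length of its longest strictly increasing subsequence.
LIS length is 6 (e.g. 3, 16, 18, 22, 25, 27), so 6 piles are needed.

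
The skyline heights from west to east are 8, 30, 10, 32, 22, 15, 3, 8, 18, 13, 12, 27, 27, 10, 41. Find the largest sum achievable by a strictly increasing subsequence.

Let S[i] be the best sum of a strictly increasing subsequence ending at i:
i:       1   2   3   4   5   6   7   8   9  10  11  12  13  14  15
a[i]:    8  30  10  32  22  15   3   8  18  13  12  27  27  10  41
S:       8  38  18  70  40  33   3  11  51  31  30  78  78  21 119
Maximum is 119 (e.g. 8 + 10 + 15 + 18 + 27 + 41).

119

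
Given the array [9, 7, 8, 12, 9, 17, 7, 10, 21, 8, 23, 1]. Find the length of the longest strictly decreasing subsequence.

4

Let dp[i] be the longest strictly decreasing subsequence ending at i:
i:      1  2  3  4  5  6  7  8  9 10 11 12
a[i]:   9  7  8 12  9 17  7 10 21  8 23  1
dp:     1  2  2  1  2  1  3  2  1  3  1  4
Maximum is 4.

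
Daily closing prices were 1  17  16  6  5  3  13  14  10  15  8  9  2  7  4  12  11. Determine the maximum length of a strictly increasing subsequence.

5

Let dp[i] be the length of the longest such subsequence ending at index i:
i:      1  2  3  4  5  6  7  8  9 10 11 12 13 14 15 16 17
a[i]:   1 17 16  6  5  3 13 14 10 15  8  9  2  7  4 12 11
dp:     1  2  2  2  2  2  3  4  3  5  3  4  2  3  3  5  5
Maximum dp value is 5.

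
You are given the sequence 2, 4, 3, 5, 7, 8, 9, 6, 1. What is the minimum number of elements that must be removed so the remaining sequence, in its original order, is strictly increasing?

Fewest deletions = n − (longest strictly increasing subsequence).
Patience tails:
2 → extends → [2]
4 → extends → [2, 4]
3 → replaces 4 → [2, 3]
5 → extends → [2, 3, 5]
7 → extends → [2, 3, 5, 7]
8 → extends → [2, 3, 5, 7, 8]
9 → extends → [2, 3, 5, 7, 8, 9]
6 → replaces 7 → [2, 3, 5, 6, 8, 9]
1 → replaces 2 → [1, 3, 5, 6, 8, 9]
Longest strictly increasing subsequence has length 6, so deletions = 9 − 6 = 3.

3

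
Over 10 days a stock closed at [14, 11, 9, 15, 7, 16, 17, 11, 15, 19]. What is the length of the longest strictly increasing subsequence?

Let dp[i] be the length of the longest such subsequence ending at index i:
i:      1  2  3  4  5  6  7  8  9 10
a[i]:  14 11  9 15  7 16 17 11 15 19
dp:     1  1  1  2  1  3  4  2  3  5
Maximum dp value is 5.

5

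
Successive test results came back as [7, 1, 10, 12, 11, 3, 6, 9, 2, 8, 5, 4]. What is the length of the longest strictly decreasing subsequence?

Negate each value so 'decreasing' becomes 'increasing', then run patience tails on the negated sequence:
-7 → extends → [-7]
-1 → extends → [-7, -1]
-10 → replaces -7 → [-10, -1]
-12 → replaces -10 → [-12, -1]
-11 → replaces -1 → [-12, -11]
-3 → extends → [-12, -11, -3]
-6 → replaces -3 → [-12, -11, -6]
-9 → replaces -6 → [-12, -11, -9]
-2 → extends → [-12, -11, -9, -2]
-8 → replaces -2 → [-12, -11, -9, -8]
-5 → extends → [-12, -11, -9, -8, -5]
-4 → extends → [-12, -11, -9, -8, -5, -4]
Six tails, so the longest strictly decreasing subsequence of the original has length 6.

6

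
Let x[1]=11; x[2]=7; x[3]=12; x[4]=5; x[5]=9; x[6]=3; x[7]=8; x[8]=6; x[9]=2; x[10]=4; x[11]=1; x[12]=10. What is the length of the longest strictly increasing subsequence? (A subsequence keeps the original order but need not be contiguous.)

Let dp[i] be the length of the longest such subsequence ending at index i:
i:      1  2  3  4  5  6  7  8  9 10 11 12
x[i]:  11  7 12  5  9  3  8  6  2  4  1 10
dp:     1  1  2  1  2  1  2  2  1  2  1  3
Maximum dp value is 3.

3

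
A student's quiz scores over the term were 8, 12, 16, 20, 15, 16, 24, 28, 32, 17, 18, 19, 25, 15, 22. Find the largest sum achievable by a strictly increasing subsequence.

Let S[i] be the best sum of a strictly increasing subsequence ending at i:
i:       1   2   3   4   5   6   7   8   9  10  11  12  13  14  15
a[i]:    8  12  16  20  15  16  24  28  32  17  18  19  25  15  22
S:       8  20  36  56  35  51  80 108 140  68  86 105 130  35 127
Maximum is 140 (e.g. 8 + 12 + 16 + 20 + 24 + 28 + 32).

140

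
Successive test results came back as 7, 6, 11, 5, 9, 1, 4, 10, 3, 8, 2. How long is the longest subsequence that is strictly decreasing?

Negate each value so 'decreasing' becomes 'increasing', then run patience tails on the negated sequence:
-7 → extends → [-7]
-6 → extends → [-7, -6]
-11 → replaces -7 → [-11, -6]
-5 → extends → [-11, -6, -5]
-9 → replaces -6 → [-11, -9, -5]
-1 → extends → [-11, -9, -5, -1]
-4 → replaces -1 → [-11, -9, -5, -4]
-10 → replaces -9 → [-11, -10, -5, -4]
-3 → extends → [-11, -10, -5, -4, -3]
-8 → replaces -5 → [-11, -10, -8, -4, -3]
-2 → extends → [-11, -10, -8, -4, -3, -2]
Six tails, so the longest strictly decreasing subsequence of the original has length 6.

6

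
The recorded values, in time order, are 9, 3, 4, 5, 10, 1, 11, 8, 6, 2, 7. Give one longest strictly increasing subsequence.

Patience tails give the LIS length; then backtrack through the dp parents:
9 → extends → [9]
3 → replaces 9 → [3]
4 → extends → [3, 4]
5 → extends → [3, 4, 5]
10 → extends → [3, 4, 5, 10]
1 → replaces 3 → [1, 4, 5, 10]
11 → extends → [1, 4, 5, 10, 11]
8 → replaces 10 → [1, 4, 5, 8, 11]
6 → replaces 8 → [1, 4, 5, 6, 11]
2 → replaces 4 → [1, 2, 5, 6, 11]
7 → replaces 11 → [1, 2, 5, 6, 7]
Length 5; one witness is 3, 4, 5, 10, 11.

3, 4, 5, 10, 11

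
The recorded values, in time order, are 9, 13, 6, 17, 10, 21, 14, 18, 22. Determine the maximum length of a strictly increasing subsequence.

5

Track the smallest tail for each achievable length (strict):
9 → extends → [9]
13 → extends → [9, 13]
6 → replaces 9 → [6, 13]
17 → extends → [6, 13, 17]
10 → replaces 13 → [6, 10, 17]
21 → extends → [6, 10, 17, 21]
14 → replaces 17 → [6, 10, 14, 21]
18 → replaces 21 → [6, 10, 14, 18]
22 → extends → [6, 10, 14, 18, 22]
Five tails, so the longest strictly increasing subsequence has length 5 (e.g. 9, 13, 17, 21, 22).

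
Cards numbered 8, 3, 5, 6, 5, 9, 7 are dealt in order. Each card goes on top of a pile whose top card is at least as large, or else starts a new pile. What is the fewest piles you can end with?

Place each on the leftmost legal pile:
8 → new pile 1 (tops now [8])
3 → pile 1 (tops now [3])
5 → new pile 2 (tops now [3, 5])
6 → new pile 3 (tops now [3, 5, 6])
5 → pile 2 (tops now [3, 5, 6])
9 → new pile 4 (tops now [3, 5, 6, 9])
7 → pile 4 (tops now [3, 5, 6, 7])
Four piles.

4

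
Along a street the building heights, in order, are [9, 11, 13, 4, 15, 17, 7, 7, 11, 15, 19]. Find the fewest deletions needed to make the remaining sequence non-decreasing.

5

Fewest deletions = n − (longest non-decreasing subsequence).
Patience tails:
9 → extends → [9]
11 → extends → [9, 11]
13 → extends → [9, 11, 13]
4 → replaces 9 → [4, 11, 13]
15 → extends → [4, 11, 13, 15]
17 → extends → [4, 11, 13, 15, 17]
7 → replaces 11 → [4, 7, 13, 15, 17]
7 → replaces 13 → [4, 7, 7, 15, 17]
11 → replaces 15 → [4, 7, 7, 11, 17]
15 → replaces 17 → [4, 7, 7, 11, 15]
19 → extends → [4, 7, 7, 11, 15, 19]
Longest non-decreasing subsequence has length 6, so deletions = 11 − 6 = 5.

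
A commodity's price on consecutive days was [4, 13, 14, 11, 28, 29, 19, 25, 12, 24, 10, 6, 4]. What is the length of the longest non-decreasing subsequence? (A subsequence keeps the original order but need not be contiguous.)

Track the smallest tail for each achievable length (allowing ties):
4 → extends → [4]
13 → extends → [4, 13]
14 → extends → [4, 13, 14]
11 → replaces 13 → [4, 11, 14]
28 → extends → [4, 11, 14, 28]
29 → extends → [4, 11, 14, 28, 29]
19 → replaces 28 → [4, 11, 14, 19, 29]
25 → replaces 29 → [4, 11, 14, 19, 25]
12 → replaces 14 → [4, 11, 12, 19, 25]
24 → replaces 25 → [4, 11, 12, 19, 24]
10 → replaces 11 → [4, 10, 12, 19, 24]
6 → replaces 10 → [4, 6, 12, 19, 24]
4 → replaces 6 → [4, 4, 12, 19, 24]
Five tails, so the longest non-decreasing subsequence has length 5 (e.g. 4, 13, 14, 28, 29).

5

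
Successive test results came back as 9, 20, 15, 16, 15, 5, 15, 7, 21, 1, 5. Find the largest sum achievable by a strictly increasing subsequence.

Let S[i] be the best sum of a strictly increasing subsequence ending at i:
i:      1  2  3  4  5  6  7  8  9 10 11
a[i]:   9 20 15 16 15  5 15  7 21  1  5
S:      9 29 24 40 24  5 24 12 61  1  6
Maximum is 61 (e.g. 9 + 15 + 16 + 21).

61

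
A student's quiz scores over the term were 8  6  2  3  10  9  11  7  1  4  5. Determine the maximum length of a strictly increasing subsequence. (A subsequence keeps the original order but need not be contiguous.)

4

Track the smallest tail for each achievable length (strict):
8 → extends → [8]
6 → replaces 8 → [6]
2 → replaces 6 → [2]
3 → extends → [2, 3]
10 → extends → [2, 3, 10]
9 → replaces 10 → [2, 3, 9]
11 → extends → [2, 3, 9, 11]
7 → replaces 9 → [2, 3, 7, 11]
1 → replaces 2 → [1, 3, 7, 11]
4 → replaces 7 → [1, 3, 4, 11]
5 → replaces 11 → [1, 3, 4, 5]
Four tails, so the longest strictly increasing subsequence has length 4 (e.g. 2, 3, 10, 11).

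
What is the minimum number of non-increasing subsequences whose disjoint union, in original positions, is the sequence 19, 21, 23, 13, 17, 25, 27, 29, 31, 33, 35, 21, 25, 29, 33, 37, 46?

Place each on the leftmost legal pile:
19 → new pile 1 (tops now [19])
21 → new pile 2 (tops now [19, 21])
23 → new pile 3 (tops now [19, 21, 23])
13 → pile 1 (tops now [13, 21, 23])
17 → pile 2 (tops now [13, 17, 23])
25 → new pile 4 (tops now [13, 17, 23, 25])
27 → new pile 5 (tops now [13, 17, 23, 25, 27])
29 → new pile 6 (tops now [13, 17, 23, 25, 27, 29])
31 → new pile 7 (tops now [13, 17, 23, 25, 27, 29, 31])
33 → new pile 8 (tops now [13, 17, 23, 25, 27, 29, 31, 33])
35 → new pile 9 (tops now [13, 17, 23, 25, 27, 29, 31, 33, 35])
21 → pile 3 (tops now [13, 17, 21, 25, 27, 29, 31, 33, 35])
25 → pile 4 (tops now [13, 17, 21, 25, 27, 29, 31, 33, 35])
29 → pile 6 (tops now [13, 17, 21, 25, 27, 29, 31, 33, 35])
33 → pile 8 (tops now [13, 17, 21, 25, 27, 29, 31, 33, 35])
37 → new pile 10 (tops now [13, 17, 21, 25, 27, 29, 31, 33, 35, 37])
46 → new pile 11 (tops now [13, 17, 21, 25, 27, 29, 31, 33, 35, 37, 46])
Eleven piles.

11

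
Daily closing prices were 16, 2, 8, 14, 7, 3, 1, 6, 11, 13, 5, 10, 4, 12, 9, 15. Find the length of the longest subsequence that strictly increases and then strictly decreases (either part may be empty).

7

inc[i] = longest strictly increasing subsequence ending at i; dec[i] = longest strictly decreasing subsequence starting at i:
i:      1  2  3  4  5  6  7  8  9 10 11 12 13 14 15 16
a[i]:  16  2  8 14  7  3  1  6 11 13  5 10  4 12  9 15
inc:    1  1  2  3  2  2  1  3  4  5  3  4  3  5  4  6
dec:    6  2  5  5  4  2  1  3  3  3  2  2  1  2  1  1
Best peak at i=4 (value 14): inc=3, dec=5, length 3+5−1 = 7.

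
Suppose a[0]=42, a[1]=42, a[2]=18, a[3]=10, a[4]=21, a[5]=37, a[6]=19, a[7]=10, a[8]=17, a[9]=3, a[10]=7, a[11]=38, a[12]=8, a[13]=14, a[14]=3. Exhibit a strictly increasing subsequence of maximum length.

Patience tails give the LIS length; then backtrack through the dp parents:
42 → extends → [42]
42 → already a tail → [42]
18 → replaces 42 → [18]
10 → replaces 18 → [10]
21 → extends → [10, 21]
37 → extends → [10, 21, 37]
19 → replaces 21 → [10, 19, 37]
10 → already a tail → [10, 19, 37]
17 → replaces 19 → [10, 17, 37]
3 → replaces 10 → [3, 17, 37]
7 → replaces 17 → [3, 7, 37]
38 → extends → [3, 7, 37, 38]
8 → replaces 37 → [3, 7, 8, 38]
14 → replaces 38 → [3, 7, 8, 14]
3 → already a tail → [3, 7, 8, 14]
Length 4; one witness is 18, 21, 37, 38.

18, 21, 37, 38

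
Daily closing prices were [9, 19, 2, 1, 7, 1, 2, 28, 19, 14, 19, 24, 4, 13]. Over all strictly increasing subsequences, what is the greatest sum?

66

Let S[i] be the best sum of a strictly increasing subsequence ending at i:
i:      1  2  3  4  5  6  7  8  9 10 11 12 13 14
a[i]:   9 19  2  1  7  1  2 28 19 14 19 24  4 13
S:      9 28  2  1  9  1  3 56 28 23 42 66  7 22
Maximum is 66 (e.g. 2 + 7 + 14 + 19 + 24).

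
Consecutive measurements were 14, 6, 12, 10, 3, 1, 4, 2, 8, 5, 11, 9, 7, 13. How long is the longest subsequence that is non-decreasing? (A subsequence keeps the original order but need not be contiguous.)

Track the smallest tail for each achievable length (allowing ties):
14 → extends → [14]
6 → replaces 14 → [6]
12 → extends → [6, 12]
10 → replaces 12 → [6, 10]
3 → replaces 6 → [3, 10]
1 → replaces 3 → [1, 10]
4 → replaces 10 → [1, 4]
2 → replaces 4 → [1, 2]
8 → extends → [1, 2, 8]
5 → replaces 8 → [1, 2, 5]
11 → extends → [1, 2, 5, 11]
9 → replaces 11 → [1, 2, 5, 9]
7 → replaces 9 → [1, 2, 5, 7]
13 → extends → [1, 2, 5, 7, 13]
Five tails, so the longest non-decreasing subsequence has length 5 (e.g. 3, 4, 8, 11, 13).

5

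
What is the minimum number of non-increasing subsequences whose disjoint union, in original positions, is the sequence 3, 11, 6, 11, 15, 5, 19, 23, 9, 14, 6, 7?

Place each on the leftmost legal pile:
3 → new pile 1 (tops now [3])
11 → new pile 2 (tops now [3, 11])
6 → pile 2 (tops now [3, 6])
11 → new pile 3 (tops now [3, 6, 11])
15 → new pile 4 (tops now [3, 6, 11, 15])
5 → pile 2 (tops now [3, 5, 11, 15])
19 → new pile 5 (tops now [3, 5, 11, 15, 19])
23 → new pile 6 (tops now [3, 5, 11, 15, 19, 23])
9 → pile 3 (tops now [3, 5, 9, 15, 19, 23])
14 → pile 4 (tops now [3, 5, 9, 14, 19, 23])
6 → pile 3 (tops now [3, 5, 6, 14, 19, 23])
7 → pile 4 (tops now [3, 5, 6, 7, 19, 23])
Six piles.

6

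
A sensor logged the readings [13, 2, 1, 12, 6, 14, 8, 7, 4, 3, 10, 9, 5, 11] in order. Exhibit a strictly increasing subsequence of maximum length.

2, 6, 8, 10, 11

Patience tails give the LIS length; then backtrack through the dp parents:
13 → extends → [13]
2 → replaces 13 → [2]
1 → replaces 2 → [1]
12 → extends → [1, 12]
6 → replaces 12 → [1, 6]
14 → extends → [1, 6, 14]
8 → replaces 14 → [1, 6, 8]
7 → replaces 8 → [1, 6, 7]
4 → replaces 6 → [1, 4, 7]
3 → replaces 4 → [1, 3, 7]
10 → extends → [1, 3, 7, 10]
9 → replaces 10 → [1, 3, 7, 9]
5 → replaces 7 → [1, 3, 5, 9]
11 → extends → [1, 3, 5, 9, 11]
Length 5; one witness is 2, 6, 8, 10, 11.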